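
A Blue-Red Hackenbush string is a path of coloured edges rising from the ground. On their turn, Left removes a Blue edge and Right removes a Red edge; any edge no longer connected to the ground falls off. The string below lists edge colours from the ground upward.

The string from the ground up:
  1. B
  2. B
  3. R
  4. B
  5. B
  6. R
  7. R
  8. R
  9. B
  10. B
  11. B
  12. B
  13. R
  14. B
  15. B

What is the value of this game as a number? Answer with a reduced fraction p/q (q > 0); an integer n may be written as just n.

v_1 [B]  L=[0]  R=[]  → 1
v_2 [BB]  L=[0 1]  R=[]  → 2
v_3 [BBR]  L=[0 1]  R=[2]  → 3/2
v_4 [BBRB]  L=[0 1 3/2]  R=[2]  → 7/4
v_5 [BBRBB]  L=[0 1 3/2 7/4]  R=[2]  → 15/8
v_6 [BBRBBR]  L=[0 1 3/2 7/4]  R=[15/8 2]  → 29/16
v_7 [BBRBBRR]  L=[0 1 3/2 7/4]  R=[29/16 15/8 2]  → 57/32
v_8 [BBRBBRRR]  L=[0 1 3/2 7/4]  R=[57/32 29/16 15/8 2]  → 113/64
v_9 [BBRBBRRRB]  L=[0 1 3/2 7/4 113/64]  R=[57/32 29/16 15/8 2]  → 227/128
v_10 [BBRBBRRRBB]  L=[0 1 3/2 7/4 113/64 227/128]  R=[57/32 29/16 15/8 2]  → 455/256
v_11 [BBRBBRRRBBB]  L=[0 1 3/2 7/4 113/64 227/128 455/256]  R=[57/32 29/16 15/8 2]  → 911/512
v_12 [BBRBBRRRBBBB]  L=[0 1 3/2 7/4 113/64 227/128 455/256 911/512]  R=[57/32 29/16 15/8 2]  → 1823/1024
v_13 [BBRBBRRRBBBBR]  L=[0 1 3/2 7/4 113/64 227/128 455/256 911/512]  R=[1823/1024 57/32 29/16 15/8 2]  → 3645/2048
v_14 [BBRBBRRRBBBBRB]  L=[0 1 3/2 7/4 113/64 227/128 455/256 911/512 3645/2048]  R=[1823/1024 57/32 29/16 15/8 2]  → 7291/4096
v_15 [BBRBBRRRBBBBRBB]  L=[0 1 3/2 7/4 113/64 227/128 455/256 911/512 3645/2048 7291/4096]  R=[1823/1024 57/32 29/16 15/8 2]  → 14583/8192

14583/8192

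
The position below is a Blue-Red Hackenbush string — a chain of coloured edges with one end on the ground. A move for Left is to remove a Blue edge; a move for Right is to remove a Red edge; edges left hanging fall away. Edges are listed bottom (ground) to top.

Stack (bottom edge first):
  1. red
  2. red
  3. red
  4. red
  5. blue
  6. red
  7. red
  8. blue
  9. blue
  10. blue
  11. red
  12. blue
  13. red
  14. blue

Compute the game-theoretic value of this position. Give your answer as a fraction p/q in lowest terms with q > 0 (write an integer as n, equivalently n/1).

-3861/1024

Build G(s[:k]) for k = 1..14, string s = red red red red blue red red blue blue blue red blue red blue.
G_1 [r]  L=[·]  R=[0]  — -1
G_2 [rr]  L=[·]  R=[-1; 0]  — -2
G_3 [rrr]  L=[·]  R=[-2; -1; 0]  — -3
G_4 [rrrr]  L=[·]  R=[-3; -2; -1; 0]  — -4
G_5 [rrrrb]  L=[-4]  R=[-3; -2; -1; 0]  — -7/2
G_6 [rrrrbr]  L=[-4]  R=[-7/2; -3; -2; -1; 0]  — -15/4
G_7 [rrrrbrr]  L=[-4]  R=[-15/4; -7/2; -3; -2; -1; 0]  — -31/8
G_8 [rrrrbrrb]  L=[-4; -31/8]  R=[-15/4; -7/2; -3; -2; -1; 0]  — -61/16
G_9 [rrrrbrrbb]  L=[-4; -31/8; -61/16]  R=[-15/4; -7/2; -3; -2; -1; 0]  — -121/32
G_10 [rrrrbrrbbb]  L=[-4; -31/8; -61/16; -121/32]  R=[-15/4; -7/2; -3; -2; -1; 0]  — -241/64
G_11 [rrrrbrrbbbr]  L=[-4; -31/8; -61/16; -121/32]  R=[-241/64; -15/4; -7/2; -3; -2; -1; 0]  — -483/128
G_12 [rrrrbrrbbbrb]  L=[-4; -31/8; -61/16; -121/32; -483/128]  R=[-241/64; -15/4; -7/2; -3; -2; -1; 0]  — -965/256
G_13 [rrrrbrrbbbrbr]  L=[-4; -31/8; -61/16; -121/32; -483/128]  R=[-965/256; -241/64; -15/4; -7/2; -3; -2; -1; 0]  — -1931/512
G_14 [rrrrbrrbbbrbrb]  L=[-4; -31/8; -61/16; -121/32; -483/128; -1931/512]  R=[-965/256; -241/64; -15/4; -7/2; -3; -2; -1; 0]  — -3861/1024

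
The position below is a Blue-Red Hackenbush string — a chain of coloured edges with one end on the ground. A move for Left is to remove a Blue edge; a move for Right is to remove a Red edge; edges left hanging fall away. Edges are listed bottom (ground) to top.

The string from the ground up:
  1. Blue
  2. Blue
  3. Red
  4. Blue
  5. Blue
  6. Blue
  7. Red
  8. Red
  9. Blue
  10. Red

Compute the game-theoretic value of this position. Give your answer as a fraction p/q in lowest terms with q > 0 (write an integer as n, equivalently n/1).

485/256

value(B) = { 0 |  } so 1
value(BB) = { 0 1 |  } so 2
value(BBR) = { 0 1 | 2 } so 3/2
value(BBRB) = { 0 1 3/2 | 2 } so 7/4
value(BBRBB) = { 0 1 3/2 7/4 | 2 } so 15/8
value(BBRBBB) = { 0 1 3/2 7/4 15/8 | 2 } so 31/16
value(BBRBBBR) = { 0 1 3/2 7/4 15/8 | 31/16 2 } so 61/32
value(BBRBBBRR) = { 0 1 3/2 7/4 15/8 | 61/32 31/16 2 } so 121/64
value(BBRBBBRRB) = { 0 1 3/2 7/4 15/8 121/64 | 61/32 31/16 2 } so 243/128
value(BBRBBBRRBR) = { 0 1 3/2 7/4 15/8 121/64 | 243/128 61/32 31/16 2 } so 485/256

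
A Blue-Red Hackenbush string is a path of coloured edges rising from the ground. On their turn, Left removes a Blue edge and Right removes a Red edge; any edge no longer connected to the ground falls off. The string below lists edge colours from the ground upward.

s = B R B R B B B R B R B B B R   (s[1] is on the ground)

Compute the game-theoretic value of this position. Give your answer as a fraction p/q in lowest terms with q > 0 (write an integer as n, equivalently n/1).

5981/8192

Recurse on prefixes of the 14-edge string B R B R B B B R B R B B B R:
value_1 [B]  L=[0]  R=[]  gives 1
value_2 [BR]  L=[0]  R=[1]  gives 1/2
value_3 [BRB]  L=[0 1/2]  R=[1]  gives 3/4
value_4 [BRBR]  L=[0 1/2]  R=[3/4 1]  gives 5/8
value_5 [BRBRB]  L=[0 1/2 5/8]  R=[3/4 1]  gives 11/16
value_6 [BRBRBB]  L=[0 1/2 5/8 11/16]  R=[3/4 1]  gives 23/32
value_7 [BRBRBBB]  L=[0 1/2 5/8 11/16 23/32]  R=[3/4 1]  gives 47/64
value_8 [BRBRBBBR]  L=[0 1/2 5/8 11/16 23/32]  R=[47/64 3/4 1]  gives 93/128
value_9 [BRBRBBBRB]  L=[0 1/2 5/8 11/16 23/32 93/128]  R=[47/64 3/4 1]  gives 187/256
value_10 [BRBRBBBRBR]  L=[0 1/2 5/8 11/16 23/32 93/128]  R=[187/256 47/64 3/4 1]  gives 373/512
value_11 [BRBRBBBRBRB]  L=[0 1/2 5/8 11/16 23/32 93/128 373/512]  R=[187/256 47/64 3/4 1]  gives 747/1024
value_12 [BRBRBBBRBRBB]  L=[0 1/2 5/8 11/16 23/32 93/128 373/512 747/1024]  R=[187/256 47/64 3/4 1]  gives 1495/2048
value_13 [BRBRBBBRBRBBB]  L=[0 1/2 5/8 11/16 23/32 93/128 373/512 747/1024 1495/2048]  R=[187/256 47/64 3/4 1]  gives 2991/4096
value_14 [BRBRBBBRBRBBBR]  L=[0 1/2 5/8 11/16 23/32 93/128 373/512 747/1024 1495/2048]  R=[2991/4096 187/256 47/64 3/4 1]  gives 5981/8192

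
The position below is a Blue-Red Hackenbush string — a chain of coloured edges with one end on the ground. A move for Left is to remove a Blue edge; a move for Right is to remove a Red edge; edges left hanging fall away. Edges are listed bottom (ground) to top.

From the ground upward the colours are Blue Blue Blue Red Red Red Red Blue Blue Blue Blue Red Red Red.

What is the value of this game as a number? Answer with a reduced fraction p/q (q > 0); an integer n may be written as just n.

value_1 [B]  L=[0]  R=[none]  — 1
value_2 [BB]  L=[0; 1]  R=[none]  — 2
value_3 [BBB]  L=[0; 1; 2]  R=[none]  — 3
value_4 [BBBR]  L=[0; 1; 2]  R=[3]  — 5/2
value_5 [BBBRR]  L=[0; 1; 2]  R=[5/2; 3]  — 9/4
value_6 [BBBRRR]  L=[0; 1; 2]  R=[9/4; 5/2; 3]  — 17/8
value_7 [BBBRRRR]  L=[0; 1; 2]  R=[17/8; 9/4; 5/2; 3]  — 33/16
value_8 [BBBRRRRB]  L=[0; 1; 2; 33/16]  R=[17/8; 9/4; 5/2; 3]  — 67/32
value_9 [BBBRRRRBB]  L=[0; 1; 2; 33/16; 67/32]  R=[17/8; 9/4; 5/2; 3]  — 135/64
value_10 [BBBRRRRBBB]  L=[0; 1; 2; 33/16; 67/32; 135/64]  R=[17/8; 9/4; 5/2; 3]  — 271/128
value_11 [BBBRRRRBBBB]  L=[0; 1; 2; 33/16; 67/32; 135/64; 271/128]  R=[17/8; 9/4; 5/2; 3]  — 543/256
value_12 [BBBRRRRBBBBR]  L=[0; 1; 2; 33/16; 67/32; 135/64; 271/128]  R=[543/256; 17/8; 9/4; 5/2; 3]  — 1085/512
value_13 [BBBRRRRBBBBRR]  L=[0; 1; 2; 33/16; 67/32; 135/64; 271/128]  R=[1085/512; 543/256; 17/8; 9/4; 5/2; 3]  — 2169/1024
value_14 [BBBRRRRBBBBRRR]  L=[0; 1; 2; 33/16; 67/32; 135/64; 271/128]  R=[2169/1024; 1085/512; 543/256; 17/8; 9/4; 5/2; 3]  — 4337/2048

4337/2048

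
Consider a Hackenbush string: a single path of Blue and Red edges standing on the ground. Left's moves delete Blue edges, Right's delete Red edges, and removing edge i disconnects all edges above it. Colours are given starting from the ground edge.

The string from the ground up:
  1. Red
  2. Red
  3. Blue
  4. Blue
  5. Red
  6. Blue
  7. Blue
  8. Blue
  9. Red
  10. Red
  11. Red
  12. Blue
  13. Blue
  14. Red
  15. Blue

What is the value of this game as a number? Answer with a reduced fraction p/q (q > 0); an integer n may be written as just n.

-10469/8192

edge 1 of 15 (Red): { none | 0 } -> -1
edge 2 of 15 (Red): { none | -1, 0 } -> -2
edge 3 of 15 (Blue): { -2 | -1, 0 } -> -3/2
edge 4 of 15 (Blue): { -2, -3/2 | -1, 0 } -> -5/4
edge 5 of 15 (Red): { -2, -3/2 | -5/4, -1, 0 } -> -11/8
edge 6 of 15 (Blue): { -2, -3/2, -11/8 | -5/4, -1, 0 } -> -21/16
edge 7 of 15 (Blue): { -2, -3/2, -11/8, -21/16 | -5/4, -1, 0 } -> -41/32
edge 8 of 15 (Blue): { -2, -3/2, -11/8, -21/16, -41/32 | -5/4, -1, 0 } -> -81/64
edge 9 of 15 (Red): { -2, -3/2, -11/8, -21/16, -41/32 | -81/64, -5/4, -1, 0 } -> -163/128
edge 10 of 15 (Red): { -2, -3/2, -11/8, -21/16, -41/32 | -163/128, -81/64, -5/4, -1, 0 } -> -327/256
edge 11 of 15 (Red): { -2, -3/2, -11/8, -21/16, -41/32 | -327/256, -163/128, -81/64, -5/4, -1, 0 } -> -655/512
edge 12 of 15 (Blue): { -2, -3/2, -11/8, -21/16, -41/32, -655/512 | -327/256, -163/128, -81/64, -5/4, -1, 0 } -> -1309/1024
edge 13 of 15 (Blue): { -2, -3/2, -11/8, -21/16, -41/32, -655/512, -1309/1024 | -327/256, -163/128, -81/64, -5/4, -1, 0 } -> -2617/2048
edge 14 of 15 (Red): { -2, -3/2, -11/8, -21/16, -41/32, -655/512, -1309/1024 | -2617/2048, -327/256, -163/128, -81/64, -5/4, -1, 0 } -> -5235/4096
edge 15 of 15 (Blue): { -2, -3/2, -11/8, -21/16, -41/32, -655/512, -1309/1024, -5235/4096 | -2617/2048, -327/256, -163/128, -81/64, -5/4, -1, 0 } -> -10469/8192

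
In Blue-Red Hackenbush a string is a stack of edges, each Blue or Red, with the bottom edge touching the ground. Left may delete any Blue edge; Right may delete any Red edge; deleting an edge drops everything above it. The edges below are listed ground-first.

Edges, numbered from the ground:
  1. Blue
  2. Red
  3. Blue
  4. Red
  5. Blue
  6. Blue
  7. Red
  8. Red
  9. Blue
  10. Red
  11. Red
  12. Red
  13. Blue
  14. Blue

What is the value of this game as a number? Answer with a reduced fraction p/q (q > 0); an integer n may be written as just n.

5703/8192

Recurse on prefixes of the 14-edge string Blue Red Blue Red Blue Blue Red Red Blue Red Red Red Blue Blue:
step 1: add Blue to get B; options L={ 0 } R={ — } = 1
step 2: add Red to get BR; options L={ 0 } R={ 1 } = 1/2
step 3: add Blue to get BRB; options L={ 0; 1/2 } R={ 1 } = 3/4
step 4: add Red to get BRBR; options L={ 0; 1/2 } R={ 3/4; 1 } = 5/8
step 5: add Blue to get BRBRB; options L={ 0; 1/2; 5/8 } R={ 3/4; 1 } = 11/16
step 6: add Blue to get BRBRBB; options L={ 0; 1/2; 5/8; 11/16 } R={ 3/4; 1 } = 23/32
step 7: add Red to get BRBRBBR; options L={ 0; 1/2; 5/8; 11/16 } R={ 23/32; 3/4; 1 } = 45/64
step 8: add Red to get BRBRBBRR; options L={ 0; 1/2; 5/8; 11/16 } R={ 45/64; 23/32; 3/4; 1 } = 89/128
step 9: add Blue to get BRBRBBRRB; options L={ 0; 1/2; 5/8; 11/16; 89/128 } R={ 45/64; 23/32; 3/4; 1 } = 179/256
step 10: add Red to get BRBRBBRRBR; options L={ 0; 1/2; 5/8; 11/16; 89/128 } R={ 179/256; 45/64; 23/32; 3/4; 1 } = 357/512
step 11: add Red to get BRBRBBRRBRR; options L={ 0; 1/2; 5/8; 11/16; 89/128 } R={ 357/512; 179/256; 45/64; 23/32; 3/4; 1 } = 713/1024
step 12: add Red to get BRBRBBRRBRRR; options L={ 0; 1/2; 5/8; 11/16; 89/128 } R={ 713/1024; 357/512; 179/256; 45/64; 23/32; 3/4; 1 } = 1425/2048
step 13: add Blue to get BRBRBBRRBRRRB; options L={ 0; 1/2; 5/8; 11/16; 89/128; 1425/2048 } R={ 713/1024; 357/512; 179/256; 45/64; 23/32; 3/4; 1 } = 2851/4096
step 14: add Blue to get BRBRBBRRBRRRBB; options L={ 0; 1/2; 5/8; 11/16; 89/128; 1425/2048; 2851/4096 } R={ 713/1024; 357/512; 179/256; 45/64; 23/32; 3/4; 1 } = 5703/8192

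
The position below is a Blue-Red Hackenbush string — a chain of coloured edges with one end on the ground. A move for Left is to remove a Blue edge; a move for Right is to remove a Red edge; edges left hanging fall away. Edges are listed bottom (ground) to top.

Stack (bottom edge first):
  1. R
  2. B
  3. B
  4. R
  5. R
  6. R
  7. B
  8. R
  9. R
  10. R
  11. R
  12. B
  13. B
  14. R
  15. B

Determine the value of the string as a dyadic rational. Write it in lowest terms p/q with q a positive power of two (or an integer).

val(R) = { (no moves) | 0 } ⇒ -1
val(RB) = { -1 | 0 } ⇒ -1/2
val(RBB) = { -1, -1/2 | 0 } ⇒ -1/4
val(RBBR) = { -1, -1/2 | -1/4, 0 } ⇒ -3/8
val(RBBRR) = { -1, -1/2 | -3/8, -1/4, 0 } ⇒ -7/16
val(RBBRRR) = { -1, -1/2 | -7/16, -3/8, -1/4, 0 } ⇒ -15/32
val(RBBRRRB) = { -1, -1/2, -15/32 | -7/16, -3/8, -1/4, 0 } ⇒ -29/64
val(RBBRRRBR) = { -1, -1/2, -15/32 | -29/64, -7/16, -3/8, -1/4, 0 } ⇒ -59/128
val(RBBRRRBRR) = { -1, -1/2, -15/32 | -59/128, -29/64, -7/16, -3/8, -1/4, 0 } ⇒ -119/256
val(RBBRRRBRRR) = { -1, -1/2, -15/32 | -119/256, -59/128, -29/64, -7/16, -3/8, -1/4, 0 } ⇒ -239/512
val(RBBRRRBRRRR) = { -1, -1/2, -15/32 | -239/512, -119/256, -59/128, -29/64, -7/16, -3/8, -1/4, 0 } ⇒ -479/1024
val(RBBRRRBRRRRB) = { -1, -1/2, -15/32, -479/1024 | -239/512, -119/256, -59/128, -29/64, -7/16, -3/8, -1/4, 0 } ⇒ -957/2048
val(RBBRRRBRRRRBB) = { -1, -1/2, -15/32, -479/1024, -957/2048 | -239/512, -119/256, -59/128, -29/64, -7/16, -3/8, -1/4, 0 } ⇒ -1913/4096
val(RBBRRRBRRRRBBR) = { -1, -1/2, -15/32, -479/1024, -957/2048 | -1913/4096, -239/512, -119/256, -59/128, -29/64, -7/16, -3/8, -1/4, 0 } ⇒ -3827/8192
val(RBBRRRBRRRRBBRB) = { -1, -1/2, -15/32, -479/1024, -957/2048, -3827/8192 | -1913/4096, -239/512, -119/256, -59/128, -29/64, -7/16, -3/8, -1/4, 0 } ⇒ -7653/16384

-7653/16384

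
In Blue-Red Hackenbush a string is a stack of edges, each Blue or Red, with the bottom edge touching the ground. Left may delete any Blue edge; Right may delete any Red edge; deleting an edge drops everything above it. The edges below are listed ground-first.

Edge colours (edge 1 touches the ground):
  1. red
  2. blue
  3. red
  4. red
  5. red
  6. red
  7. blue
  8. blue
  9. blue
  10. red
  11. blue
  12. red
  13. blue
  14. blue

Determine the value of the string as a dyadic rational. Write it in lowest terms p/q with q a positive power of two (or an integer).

Prefix values for red blue red red red red blue blue blue red blue red blue blue via {L|R} + simplicity:
1 of 14 · r · max L −∞ · min R 0 ⇒ -1
2 of 14 · rb · max L -1 · min R 0 ⇒ -1/2
3 of 14 · rbr · max L -1 · min R -1/2 ⇒ -3/4
4 of 14 · rbrr · max L -1 · min R -3/4 ⇒ -7/8
5 of 14 · rbrrr · max L -1 · min R -7/8 ⇒ -15/16
6 of 14 · rbrrrr · max L -1 · min R -15/16 ⇒ -31/32
7 of 14 · rbrrrrb · max L -31/32 · min R -15/16 ⇒ -61/64
8 of 14 · rbrrrrbb · max L -61/64 · min R -15/16 ⇒ -121/128
9 of 14 · rbrrrrbbb · max L -121/128 · min R -15/16 ⇒ -241/256
10 of 14 · rbrrrrbbbr · max L -121/128 · min R -241/256 ⇒ -483/512
11 of 14 · rbrrrrbbbrb · max L -483/512 · min R -241/256 ⇒ -965/1024
12 of 14 · rbrrrrbbbrbr · max L -483/512 · min R -965/1024 ⇒ -1931/2048
13 of 14 · rbrrrrbbbrbrb · max L -1931/2048 · min R -965/1024 ⇒ -3861/4096
14 of 14 · rbrrrrbbbrbrbb · max L -3861/4096 · min R -965/1024 ⇒ -7721/8192

-7721/8192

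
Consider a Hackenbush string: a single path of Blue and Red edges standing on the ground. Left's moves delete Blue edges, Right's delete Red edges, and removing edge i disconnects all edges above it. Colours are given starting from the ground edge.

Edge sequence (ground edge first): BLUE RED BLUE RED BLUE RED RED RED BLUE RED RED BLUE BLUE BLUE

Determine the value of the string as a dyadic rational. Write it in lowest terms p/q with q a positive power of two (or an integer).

Build val(s[:k]) for k = 1..14, string s = BLUE RED BLUE RED BLUE RED RED RED BLUE RED RED BLUE BLUE BLUE.
edge 1 of 14 (BLUE): { 0 | (no moves) } = 1
edge 2 of 14 (RED): { 0 | 1 } = 1/2
edge 3 of 14 (BLUE): { 0 1/2 | 1 } = 3/4
edge 4 of 14 (RED): { 0 1/2 | 3/4 1 } = 5/8
edge 5 of 14 (BLUE): { 0 1/2 5/8 | 3/4 1 } = 11/16
edge 6 of 14 (RED): { 0 1/2 5/8 | 11/16 3/4 1 } = 21/32
edge 7 of 14 (RED): { 0 1/2 5/8 | 21/32 11/16 3/4 1 } = 41/64
edge 8 of 14 (RED): { 0 1/2 5/8 | 41/64 21/32 11/16 3/4 1 } = 81/128
edge 9 of 14 (BLUE): { 0 1/2 5/8 81/128 | 41/64 21/32 11/16 3/4 1 } = 163/256
edge 10 of 14 (RED): { 0 1/2 5/8 81/128 | 163/256 41/64 21/32 11/16 3/4 1 } = 325/512
edge 11 of 14 (RED): { 0 1/2 5/8 81/128 | 325/512 163/256 41/64 21/32 11/16 3/4 1 } = 649/1024
edge 12 of 14 (BLUE): { 0 1/2 5/8 81/128 649/1024 | 325/512 163/256 41/64 21/32 11/16 3/4 1 } = 1299/2048
edge 13 of 14 (BLUE): { 0 1/2 5/8 81/128 649/1024 1299/2048 | 325/512 163/256 41/64 21/32 11/16 3/4 1 } = 2599/4096
edge 14 of 14 (BLUE): { 0 1/2 5/8 81/128 649/1024 1299/2048 2599/4096 | 325/512 163/256 41/64 21/32 11/16 3/4 1 } = 5199/8192

5199/8192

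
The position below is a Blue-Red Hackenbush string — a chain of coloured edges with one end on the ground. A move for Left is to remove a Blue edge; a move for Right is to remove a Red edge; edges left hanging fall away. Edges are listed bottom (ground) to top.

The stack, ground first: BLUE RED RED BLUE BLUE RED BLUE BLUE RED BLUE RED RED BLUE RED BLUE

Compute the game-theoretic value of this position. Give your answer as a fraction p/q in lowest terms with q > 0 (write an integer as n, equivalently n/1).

Prefix values for BLUE RED RED BLUE BLUE RED BLUE BLUE RED BLUE RED RED BLUE RED BLUE via {L|R} + simplicity:
1 of 15 · B · max L 0 · min R +∞ = 1
2 of 15 · BR · max L 0 · min R 1 = 1/2
3 of 15 · BRR · max L 0 · min R 1/2 = 1/4
4 of 15 · BRRB · max L 1/4 · min R 1/2 = 3/8
5 of 15 · BRRBB · max L 3/8 · min R 1/2 = 7/16
6 of 15 · BRRBBR · max L 3/8 · min R 7/16 = 13/32
7 of 15 · BRRBBRB · max L 13/32 · min R 7/16 = 27/64
8 of 15 · BRRBBRBB · max L 27/64 · min R 7/16 = 55/128
9 of 15 · BRRBBRBBR · max L 27/64 · min R 55/128 = 109/256
10 of 15 · BRRBBRBBRB · max L 109/256 · min R 55/128 = 219/512
11 of 15 · BRRBBRBBRBR · max L 109/256 · min R 219/512 = 437/1024
12 of 15 · BRRBBRBBRBRR · max L 109/256 · min R 437/1024 = 873/2048
13 of 15 · BRRBBRBBRBRRB · max L 873/2048 · min R 437/1024 = 1747/4096
14 of 15 · BRRBBRBBRBRRBR · max L 873/2048 · min R 1747/4096 = 3493/8192
15 of 15 · BRRBBRBBRBRRBRB · max L 3493/8192 · min R 1747/4096 = 6987/16384

6987/16384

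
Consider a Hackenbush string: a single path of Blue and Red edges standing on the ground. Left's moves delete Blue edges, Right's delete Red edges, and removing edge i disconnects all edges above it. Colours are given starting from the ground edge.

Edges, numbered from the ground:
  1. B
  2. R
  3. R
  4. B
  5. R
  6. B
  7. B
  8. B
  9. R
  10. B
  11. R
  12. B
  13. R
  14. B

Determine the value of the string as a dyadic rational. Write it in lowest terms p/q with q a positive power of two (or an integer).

2987/8192

edge 1 of 14 (B): { 0 | none } -> 1
edge 2 of 14 (R): { 0 | 1 } -> 1/2
edge 3 of 14 (R): { 0 | 1/2; 1 } -> 1/4
edge 4 of 14 (B): { 0; 1/4 | 1/2; 1 } -> 3/8
edge 5 of 14 (R): { 0; 1/4 | 3/8; 1/2; 1 } -> 5/16
edge 6 of 14 (B): { 0; 1/4; 5/16 | 3/8; 1/2; 1 } -> 11/32
edge 7 of 14 (B): { 0; 1/4; 5/16; 11/32 | 3/8; 1/2; 1 } -> 23/64
edge 8 of 14 (B): { 0; 1/4; 5/16; 11/32; 23/64 | 3/8; 1/2; 1 } -> 47/128
edge 9 of 14 (R): { 0; 1/4; 5/16; 11/32; 23/64 | 47/128; 3/8; 1/2; 1 } -> 93/256
edge 10 of 14 (B): { 0; 1/4; 5/16; 11/32; 23/64; 93/256 | 47/128; 3/8; 1/2; 1 } -> 187/512
edge 11 of 14 (R): { 0; 1/4; 5/16; 11/32; 23/64; 93/256 | 187/512; 47/128; 3/8; 1/2; 1 } -> 373/1024
edge 12 of 14 (B): { 0; 1/4; 5/16; 11/32; 23/64; 93/256; 373/1024 | 187/512; 47/128; 3/8; 1/2; 1 } -> 747/2048
edge 13 of 14 (R): { 0; 1/4; 5/16; 11/32; 23/64; 93/256; 373/1024 | 747/2048; 187/512; 47/128; 3/8; 1/2; 1 } -> 1493/4096
edge 14 of 14 (B): { 0; 1/4; 5/16; 11/32; 23/64; 93/256; 373/1024; 1493/4096 | 747/2048; 187/512; 47/128; 3/8; 1/2; 1 } -> 2987/8192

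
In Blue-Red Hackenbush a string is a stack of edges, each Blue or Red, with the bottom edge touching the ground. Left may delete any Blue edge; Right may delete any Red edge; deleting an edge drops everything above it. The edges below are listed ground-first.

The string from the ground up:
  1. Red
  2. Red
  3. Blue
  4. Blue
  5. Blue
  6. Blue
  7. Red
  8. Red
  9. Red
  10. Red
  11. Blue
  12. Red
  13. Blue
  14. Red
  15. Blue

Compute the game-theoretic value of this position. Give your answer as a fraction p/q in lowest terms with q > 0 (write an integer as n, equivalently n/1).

R: Left { · }, Right { 0 } — simplest -1
RR: Left { · }, Right { -1 0 } — simplest -2
RRB: Left { -2 }, Right { -1 0 } — simplest -3/2
RRBB: Left { -2 -3/2 }, Right { -1 0 } — simplest -5/4
RRBBB: Left { -2 -3/2 -5/4 }, Right { -1 0 } — simplest -9/8
RRBBBB: Left { -2 -3/2 -5/4 -9/8 }, Right { -1 0 } — simplest -17/16
RRBBBBR: Left { -2 -3/2 -5/4 -9/8 }, Right { -17/16 -1 0 } — simplest -35/32
RRBBBBRR: Left { -2 -3/2 -5/4 -9/8 }, Right { -35/32 -17/16 -1 0 } — simplest -71/64
RRBBBBRRR: Left { -2 -3/2 -5/4 -9/8 }, Right { -71/64 -35/32 -17/16 -1 0 } — simplest -143/128
RRBBBBRRRR: Left { -2 -3/2 -5/4 -9/8 }, Right { -143/128 -71/64 -35/32 -17/16 -1 0 } — simplest -287/256
RRBBBBRRRRB: Left { -2 -3/2 -5/4 -9/8 -287/256 }, Right { -143/128 -71/64 -35/32 -17/16 -1 0 } — simplest -573/512
RRBBBBRRRRBR: Left { -2 -3/2 -5/4 -9/8 -287/256 }, Right { -573/512 -143/128 -71/64 -35/32 -17/16 -1 0 } — simplest -1147/1024
RRBBBBRRRRBRB: Left { -2 -3/2 -5/4 -9/8 -287/256 -1147/1024 }, Right { -573/512 -143/128 -71/64 -35/32 -17/16 -1 0 } — simplest -2293/2048
RRBBBBRRRRBRBR: Left { -2 -3/2 -5/4 -9/8 -287/256 -1147/1024 }, Right { -2293/2048 -573/512 -143/128 -71/64 -35/32 -17/16 -1 0 } — simplest -4587/4096
RRBBBBRRRRBRBRB: Left { -2 -3/2 -5/4 -9/8 -287/256 -1147/1024 -4587/4096 }, Right { -2293/2048 -573/512 -143/128 -71/64 -35/32 -17/16 -1 0 } — simplest -9173/8192

-9173/8192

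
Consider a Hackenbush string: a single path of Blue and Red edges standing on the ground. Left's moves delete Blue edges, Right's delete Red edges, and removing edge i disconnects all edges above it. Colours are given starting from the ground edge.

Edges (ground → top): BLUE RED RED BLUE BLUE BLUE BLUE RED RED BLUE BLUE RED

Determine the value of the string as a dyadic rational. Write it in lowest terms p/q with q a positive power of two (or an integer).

step 1: add BLUE to get B; options L={ 0 } R={ ∅ } so 1
step 2: add RED to get BR; options L={ 0 } R={ 1 } so 1/2
step 3: add RED to get BRR; options L={ 0 } R={ 1/2 1 } so 1/4
step 4: add BLUE to get BRRB; options L={ 0 1/4 } R={ 1/2 1 } so 3/8
step 5: add BLUE to get BRRBB; options L={ 0 1/4 3/8 } R={ 1/2 1 } so 7/16
step 6: add BLUE to get BRRBBB; options L={ 0 1/4 3/8 7/16 } R={ 1/2 1 } so 15/32
step 7: add BLUE to get BRRBBBB; options L={ 0 1/4 3/8 7/16 15/32 } R={ 1/2 1 } so 31/64
step 8: add RED to get BRRBBBBR; options L={ 0 1/4 3/8 7/16 15/32 } R={ 31/64 1/2 1 } so 61/128
step 9: add RED to get BRRBBBBRR; options L={ 0 1/4 3/8 7/16 15/32 } R={ 61/128 31/64 1/2 1 } so 121/256
step 10: add BLUE to get BRRBBBBRRB; options L={ 0 1/4 3/8 7/16 15/32 121/256 } R={ 61/128 31/64 1/2 1 } so 243/512
step 11: add BLUE to get BRRBBBBRRBB; options L={ 0 1/4 3/8 7/16 15/32 121/256 243/512 } R={ 61/128 31/64 1/2 1 } so 487/1024
step 12: add RED to get BRRBBBBRRBBR; options L={ 0 1/4 3/8 7/16 15/32 121/256 243/512 } R={ 487/1024 61/128 31/64 1/2 1 } so 973/2048

973/2048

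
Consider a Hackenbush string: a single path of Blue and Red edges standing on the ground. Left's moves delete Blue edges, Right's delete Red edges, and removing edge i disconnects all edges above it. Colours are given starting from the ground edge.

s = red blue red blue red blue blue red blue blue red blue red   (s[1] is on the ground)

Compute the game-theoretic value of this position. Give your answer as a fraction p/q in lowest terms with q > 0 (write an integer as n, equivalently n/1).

-2635/4096

Recurse on prefixes of the 13-edge string red blue red blue red blue blue red blue blue red blue red:
g_1 [r]  L=[]  R=[0]  gives -1
g_2 [rb]  L=[-1]  R=[0]  gives -1/2
g_3 [rbr]  L=[-1]  R=[-1/2,0]  gives -3/4
g_4 [rbrb]  L=[-1,-3/4]  R=[-1/2,0]  gives -5/8
g_5 [rbrbr]  L=[-1,-3/4]  R=[-5/8,-1/2,0]  gives -11/16
g_6 [rbrbrb]  L=[-1,-3/4,-11/16]  R=[-5/8,-1/2,0]  gives -21/32
g_7 [rbrbrbb]  L=[-1,-3/4,-11/16,-21/32]  R=[-5/8,-1/2,0]  gives -41/64
g_8 [rbrbrbbr]  L=[-1,-3/4,-11/16,-21/32]  R=[-41/64,-5/8,-1/2,0]  gives -83/128
g_9 [rbrbrbbrb]  L=[-1,-3/4,-11/16,-21/32,-83/128]  R=[-41/64,-5/8,-1/2,0]  gives -165/256
g_10 [rbrbrbbrbb]  L=[-1,-3/4,-11/16,-21/32,-83/128,-165/256]  R=[-41/64,-5/8,-1/2,0]  gives -329/512
g_11 [rbrbrbbrbbr]  L=[-1,-3/4,-11/16,-21/32,-83/128,-165/256]  R=[-329/512,-41/64,-5/8,-1/2,0]  gives -659/1024
g_12 [rbrbrbbrbbrb]  L=[-1,-3/4,-11/16,-21/32,-83/128,-165/256,-659/1024]  R=[-329/512,-41/64,-5/8,-1/2,0]  gives -1317/2048
g_13 [rbrbrbbrbbrbr]  L=[-1,-3/4,-11/16,-21/32,-83/128,-165/256,-659/1024]  R=[-1317/2048,-329/512,-41/64,-5/8,-1/2,0]  gives -2635/4096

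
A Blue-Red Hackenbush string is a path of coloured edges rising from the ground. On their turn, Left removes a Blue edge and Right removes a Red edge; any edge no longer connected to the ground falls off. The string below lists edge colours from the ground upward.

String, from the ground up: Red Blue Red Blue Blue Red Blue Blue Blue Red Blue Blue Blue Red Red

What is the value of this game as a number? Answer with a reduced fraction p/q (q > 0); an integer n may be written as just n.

-9287/16384

Build value(s[:k]) for k = 1..15, string s = Red Blue Red Blue Blue Red Blue Blue Blue Red Blue Blue Blue Red Red.
edge 1 of 15 (Red): {  | 0 } — -1
edge 2 of 15 (Blue): { -1 | 0 } — -1/2
edge 3 of 15 (Red): { -1 | -1/2 0 } — -3/4
edge 4 of 15 (Blue): { -1 -3/4 | -1/2 0 } — -5/8
edge 5 of 15 (Blue): { -1 -3/4 -5/8 | -1/2 0 } — -9/16
edge 6 of 15 (Red): { -1 -3/4 -5/8 | -9/16 -1/2 0 } — -19/32
edge 7 of 15 (Blue): { -1 -3/4 -5/8 -19/32 | -9/16 -1/2 0 } — -37/64
edge 8 of 15 (Blue): { -1 -3/4 -5/8 -19/32 -37/64 | -9/16 -1/2 0 } — -73/128
edge 9 of 15 (Blue): { -1 -3/4 -5/8 -19/32 -37/64 -73/128 | -9/16 -1/2 0 } — -145/256
edge 10 of 15 (Red): { -1 -3/4 -5/8 -19/32 -37/64 -73/128 | -145/256 -9/16 -1/2 0 } — -291/512
edge 11 of 15 (Blue): { -1 -3/4 -5/8 -19/32 -37/64 -73/128 -291/512 | -145/256 -9/16 -1/2 0 } — -581/1024
edge 12 of 15 (Blue): { -1 -3/4 -5/8 -19/32 -37/64 -73/128 -291/512 -581/1024 | -145/256 -9/16 -1/2 0 } — -1161/2048
edge 13 of 15 (Blue): { -1 -3/4 -5/8 -19/32 -37/64 -73/128 -291/512 -581/1024 -1161/2048 | -145/256 -9/16 -1/2 0 } — -2321/4096
edge 14 of 15 (Red): { -1 -3/4 -5/8 -19/32 -37/64 -73/128 -291/512 -581/1024 -1161/2048 | -2321/4096 -145/256 -9/16 -1/2 0 } — -4643/8192
edge 15 of 15 (Red): { -1 -3/4 -5/8 -19/32 -37/64 -73/128 -291/512 -581/1024 -1161/2048 | -4643/8192 -2321/4096 -145/256 -9/16 -1/2 0 } — -9287/16384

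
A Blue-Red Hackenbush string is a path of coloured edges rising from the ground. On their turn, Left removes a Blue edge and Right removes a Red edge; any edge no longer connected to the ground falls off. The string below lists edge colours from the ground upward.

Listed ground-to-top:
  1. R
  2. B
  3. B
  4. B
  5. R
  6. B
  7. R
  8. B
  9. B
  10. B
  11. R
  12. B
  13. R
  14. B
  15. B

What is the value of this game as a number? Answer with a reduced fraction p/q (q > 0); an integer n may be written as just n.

-2601/16384

value(R) = { none | 0 } ⇒ -1
value(RB) = { -1 | 0 } ⇒ -1/2
value(RBB) = { -1 -1/2 | 0 } ⇒ -1/4
value(RBBB) = { -1 -1/2 -1/4 | 0 } ⇒ -1/8
value(RBBBR) = { -1 -1/2 -1/4 | -1/8 0 } ⇒ -3/16
value(RBBBRB) = { -1 -1/2 -1/4 -3/16 | -1/8 0 } ⇒ -5/32
value(RBBBRBR) = { -1 -1/2 -1/4 -3/16 | -5/32 -1/8 0 } ⇒ -11/64
value(RBBBRBRB) = { -1 -1/2 -1/4 -3/16 -11/64 | -5/32 -1/8 0 } ⇒ -21/128
value(RBBBRBRBB) = { -1 -1/2 -1/4 -3/16 -11/64 -21/128 | -5/32 -1/8 0 } ⇒ -41/256
value(RBBBRBRBBB) = { -1 -1/2 -1/4 -3/16 -11/64 -21/128 -41/256 | -5/32 -1/8 0 } ⇒ -81/512
value(RBBBRBRBBBR) = { -1 -1/2 -1/4 -3/16 -11/64 -21/128 -41/256 | -81/512 -5/32 -1/8 0 } ⇒ -163/1024
value(RBBBRBRBBBRB) = { -1 -1/2 -1/4 -3/16 -11/64 -21/128 -41/256 -163/1024 | -81/512 -5/32 -1/8 0 } ⇒ -325/2048
value(RBBBRBRBBBRBR) = { -1 -1/2 -1/4 -3/16 -11/64 -21/128 -41/256 -163/1024 | -325/2048 -81/512 -5/32 -1/8 0 } ⇒ -651/4096
value(RBBBRBRBBBRBRB) = { -1 -1/2 -1/4 -3/16 -11/64 -21/128 -41/256 -163/1024 -651/4096 | -325/2048 -81/512 -5/32 -1/8 0 } ⇒ -1301/8192
value(RBBBRBRBBBRBRBB) = { -1 -1/2 -1/4 -3/16 -11/64 -21/128 -41/256 -163/1024 -651/4096 -1301/8192 | -325/2048 -81/512 -5/32 -1/8 0 } ⇒ -2601/16384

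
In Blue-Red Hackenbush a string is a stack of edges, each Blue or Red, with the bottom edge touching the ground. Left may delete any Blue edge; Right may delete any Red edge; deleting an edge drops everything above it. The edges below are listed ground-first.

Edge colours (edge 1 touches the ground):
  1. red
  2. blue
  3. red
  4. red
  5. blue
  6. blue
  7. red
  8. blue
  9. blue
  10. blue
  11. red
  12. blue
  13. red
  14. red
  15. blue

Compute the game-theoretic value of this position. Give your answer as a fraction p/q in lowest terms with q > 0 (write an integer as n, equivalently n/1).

-12845/16384

Recurse on prefixes of the 15-edge string red blue red red blue blue red blue blue blue red blue red red blue:
step 1: add red to get r; options L={ · } R={ 0 } ⇒ -1
step 2: add blue to get rb; options L={ -1 } R={ 0 } ⇒ -1/2
step 3: add red to get rbr; options L={ -1 } R={ -1/2, 0 } ⇒ -3/4
step 4: add red to get rbrr; options L={ -1 } R={ -3/4, -1/2, 0 } ⇒ -7/8
step 5: add blue to get rbrrb; options L={ -1, -7/8 } R={ -3/4, -1/2, 0 } ⇒ -13/16
step 6: add blue to get rbrrbb; options L={ -1, -7/8, -13/16 } R={ -3/4, -1/2, 0 } ⇒ -25/32
step 7: add red to get rbrrbbr; options L={ -1, -7/8, -13/16 } R={ -25/32, -3/4, -1/2, 0 } ⇒ -51/64
step 8: add blue to get rbrrbbrb; options L={ -1, -7/8, -13/16, -51/64 } R={ -25/32, -3/4, -1/2, 0 } ⇒ -101/128
step 9: add blue to get rbrrbbrbb; options L={ -1, -7/8, -13/16, -51/64, -101/128 } R={ -25/32, -3/4, -1/2, 0 } ⇒ -201/256
step 10: add blue to get rbrrbbrbbb; options L={ -1, -7/8, -13/16, -51/64, -101/128, -201/256 } R={ -25/32, -3/4, -1/2, 0 } ⇒ -401/512
step 11: add red to get rbrrbbrbbbr; options L={ -1, -7/8, -13/16, -51/64, -101/128, -201/256 } R={ -401/512, -25/32, -3/4, -1/2, 0 } ⇒ -803/1024
step 12: add blue to get rbrrbbrbbbrb; options L={ -1, -7/8, -13/16, -51/64, -101/128, -201/256, -803/1024 } R={ -401/512, -25/32, -3/4, -1/2, 0 } ⇒ -1605/2048
step 13: add red to get rbrrbbrbbbrbr; options L={ -1, -7/8, -13/16, -51/64, -101/128, -201/256, -803/1024 } R={ -1605/2048, -401/512, -25/32, -3/4, -1/2, 0 } ⇒ -3211/4096
step 14: add red to get rbrrbbrbbbrbrr; options L={ -1, -7/8, -13/16, -51/64, -101/128, -201/256, -803/1024 } R={ -3211/4096, -1605/2048, -401/512, -25/32, -3/4, -1/2, 0 } ⇒ -6423/8192
step 15: add blue to get rbrrbbrbbbrbrrb; options L={ -1, -7/8, -13/16, -51/64, -101/128, -201/256, -803/1024, -6423/8192 } R={ -3211/4096, -1605/2048, -401/512, -25/32, -3/4, -1/2, 0 } ⇒ -12845/16384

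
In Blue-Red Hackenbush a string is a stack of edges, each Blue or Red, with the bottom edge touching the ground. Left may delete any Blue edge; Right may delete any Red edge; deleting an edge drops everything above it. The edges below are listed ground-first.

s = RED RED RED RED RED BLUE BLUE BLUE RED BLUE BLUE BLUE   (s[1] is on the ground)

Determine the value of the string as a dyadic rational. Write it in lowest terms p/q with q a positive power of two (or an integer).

value(R) = { · | 0 } -> -1
value(RR) = { · | -1; 0 } -> -2
value(RRR) = { · | -2; -1; 0 } -> -3
value(RRRR) = { · | -3; -2; -1; 0 } -> -4
value(RRRRR) = { · | -4; -3; -2; -1; 0 } -> -5
value(RRRRRB) = { -5 | -4; -3; -2; -1; 0 } -> -9/2
value(RRRRRBB) = { -5; -9/2 | -4; -3; -2; -1; 0 } -> -17/4
value(RRRRRBBB) = { -5; -9/2; -17/4 | -4; -3; -2; -1; 0 } -> -33/8
value(RRRRRBBBR) = { -5; -9/2; -17/4 | -33/8; -4; -3; -2; -1; 0 } -> -67/16
value(RRRRRBBBRB) = { -5; -9/2; -17/4; -67/16 | -33/8; -4; -3; -2; -1; 0 } -> -133/32
value(RRRRRBBBRBB) = { -5; -9/2; -17/4; -67/16; -133/32 | -33/8; -4; -3; -2; -1; 0 } -> -265/64
value(RRRRRBBBRBBB) = { -5; -9/2; -17/4; -67/16; -133/32; -265/64 | -33/8; -4; -3; -2; -1; 0 } -> -529/128

-529/128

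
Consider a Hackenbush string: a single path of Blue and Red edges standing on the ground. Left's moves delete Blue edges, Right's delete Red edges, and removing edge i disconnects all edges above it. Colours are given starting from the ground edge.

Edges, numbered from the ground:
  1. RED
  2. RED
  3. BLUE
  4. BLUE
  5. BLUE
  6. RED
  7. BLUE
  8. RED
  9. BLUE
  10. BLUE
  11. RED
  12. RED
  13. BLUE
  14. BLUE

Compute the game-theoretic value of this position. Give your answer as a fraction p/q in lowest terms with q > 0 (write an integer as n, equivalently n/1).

G_1 [R]  L=[(no moves)]  R=[0]  — -1
G_2 [RR]  L=[(no moves)]  R=[-1; 0]  — -2
G_3 [RRB]  L=[-2]  R=[-1; 0]  — -3/2
G_4 [RRBB]  L=[-2; -3/2]  R=[-1; 0]  — -5/4
G_5 [RRBBB]  L=[-2; -3/2; -5/4]  R=[-1; 0]  — -9/8
G_6 [RRBBBR]  L=[-2; -3/2; -5/4]  R=[-9/8; -1; 0]  — -19/16
G_7 [RRBBBRB]  L=[-2; -3/2; -5/4; -19/16]  R=[-9/8; -1; 0]  — -37/32
G_8 [RRBBBRBR]  L=[-2; -3/2; -5/4; -19/16]  R=[-37/32; -9/8; -1; 0]  — -75/64
G_9 [RRBBBRBRB]  L=[-2; -3/2; -5/4; -19/16; -75/64]  R=[-37/32; -9/8; -1; 0]  — -149/128
G_10 [RRBBBRBRBB]  L=[-2; -3/2; -5/4; -19/16; -75/64; -149/128]  R=[-37/32; -9/8; -1; 0]  — -297/256
G_11 [RRBBBRBRBBR]  L=[-2; -3/2; -5/4; -19/16; -75/64; -149/128]  R=[-297/256; -37/32; -9/8; -1; 0]  — -595/512
G_12 [RRBBBRBRBBRR]  L=[-2; -3/2; -5/4; -19/16; -75/64; -149/128]  R=[-595/512; -297/256; -37/32; -9/8; -1; 0]  — -1191/1024
G_13 [RRBBBRBRBBRRB]  L=[-2; -3/2; -5/4; -19/16; -75/64; -149/128; -1191/1024]  R=[-595/512; -297/256; -37/32; -9/8; -1; 0]  — -2381/2048
G_14 [RRBBBRBRBBRRBB]  L=[-2; -3/2; -5/4; -19/16; -75/64; -149/128; -1191/1024; -2381/2048]  R=[-595/512; -297/256; -37/32; -9/8; -1; 0]  — -4761/4096

-4761/4096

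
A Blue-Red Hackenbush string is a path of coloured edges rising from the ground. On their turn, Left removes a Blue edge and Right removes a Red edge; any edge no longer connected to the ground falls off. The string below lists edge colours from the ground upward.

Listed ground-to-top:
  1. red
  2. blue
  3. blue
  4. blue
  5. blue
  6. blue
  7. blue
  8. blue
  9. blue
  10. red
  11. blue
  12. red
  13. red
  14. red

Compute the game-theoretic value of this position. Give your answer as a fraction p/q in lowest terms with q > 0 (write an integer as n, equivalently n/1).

Prefix values for red blue blue blue blue blue blue blue blue red blue red red red via {L|R} + simplicity:
edge 1 of 14 (red): { ∅ | 0 } => -1
edge 2 of 14 (blue): { -1 | 0 } => -1/2
edge 3 of 14 (blue): { -1, -1/2 | 0 } => -1/4
edge 4 of 14 (blue): { -1, -1/2, -1/4 | 0 } => -1/8
edge 5 of 14 (blue): { -1, -1/2, -1/4, -1/8 | 0 } => -1/16
edge 6 of 14 (blue): { -1, -1/2, -1/4, -1/8, -1/16 | 0 } => -1/32
edge 7 of 14 (blue): { -1, -1/2, -1/4, -1/8, -1/16, -1/32 | 0 } => -1/64
edge 8 of 14 (blue): { -1, -1/2, -1/4, -1/8, -1/16, -1/32, -1/64 | 0 } => -1/128
edge 9 of 14 (blue): { -1, -1/2, -1/4, -1/8, -1/16, -1/32, -1/64, -1/128 | 0 } => -1/256
edge 10 of 14 (red): { -1, -1/2, -1/4, -1/8, -1/16, -1/32, -1/64, -1/128 | -1/256, 0 } => -3/512
edge 11 of 14 (blue): { -1, -1/2, -1/4, -1/8, -1/16, -1/32, -1/64, -1/128, -3/512 | -1/256, 0 } => -5/1024
edge 12 of 14 (red): { -1, -1/2, -1/4, -1/8, -1/16, -1/32, -1/64, -1/128, -3/512 | -5/1024, -1/256, 0 } => -11/2048
edge 13 of 14 (red): { -1, -1/2, -1/4, -1/8, -1/16, -1/32, -1/64, -1/128, -3/512 | -11/2048, -5/1024, -1/256, 0 } => -23/4096
edge 14 of 14 (red): { -1, -1/2, -1/4, -1/8, -1/16, -1/32, -1/64, -1/128, -3/512 | -23/4096, -11/2048, -5/1024, -1/256, 0 } => -47/8192

-47/8192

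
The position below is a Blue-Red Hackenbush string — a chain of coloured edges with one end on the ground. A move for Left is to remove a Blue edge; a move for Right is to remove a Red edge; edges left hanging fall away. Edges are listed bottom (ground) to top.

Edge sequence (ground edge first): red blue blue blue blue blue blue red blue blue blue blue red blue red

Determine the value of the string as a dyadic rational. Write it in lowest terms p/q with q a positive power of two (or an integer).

Prefix values for red blue blue blue blue blue blue red blue blue blue blue red blue red via {L|R} + simplicity:
G(r) = { none | 0 } → -1
G(rb) = { -1 | 0 } → -1/2
G(rbb) = { -1, -1/2 | 0 } → -1/4
G(rbbb) = { -1, -1/2, -1/4 | 0 } → -1/8
G(rbbbb) = { -1, -1/2, -1/4, -1/8 | 0 } → -1/16
G(rbbbbb) = { -1, -1/2, -1/4, -1/8, -1/16 | 0 } → -1/32
G(rbbbbbb) = { -1, -1/2, -1/4, -1/8, -1/16, -1/32 | 0 } → -1/64
G(rbbbbbbr) = { -1, -1/2, -1/4, -1/8, -1/16, -1/32 | -1/64, 0 } → -3/128
G(rbbbbbbrb) = { -1, -1/2, -1/4, -1/8, -1/16, -1/32, -3/128 | -1/64, 0 } → -5/256
G(rbbbbbbrbb) = { -1, -1/2, -1/4, -1/8, -1/16, -1/32, -3/128, -5/256 | -1/64, 0 } → -9/512
G(rbbbbbbrbbb) = { -1, -1/2, -1/4, -1/8, -1/16, -1/32, -3/128, -5/256, -9/512 | -1/64, 0 } → -17/1024
G(rbbbbbbrbbbb) = { -1, -1/2, -1/4, -1/8, -1/16, -1/32, -3/128, -5/256, -9/512, -17/1024 | -1/64, 0 } → -33/2048
G(rbbbbbbrbbbbr) = { -1, -1/2, -1/4, -1/8, -1/16, -1/32, -3/128, -5/256, -9/512, -17/1024 | -33/2048, -1/64, 0 } → -67/4096
G(rbbbbbbrbbbbrb) = { -1, -1/2, -1/4, -1/8, -1/16, -1/32, -3/128, -5/256, -9/512, -17/1024, -67/4096 | -33/2048, -1/64, 0 } → -133/8192
G(rbbbbbbrbbbbrbr) = { -1, -1/2, -1/4, -1/8, -1/16, -1/32, -3/128, -5/256, -9/512, -17/1024, -67/4096 | -133/8192, -33/2048, -1/64, 0 } → -267/16384

-267/16384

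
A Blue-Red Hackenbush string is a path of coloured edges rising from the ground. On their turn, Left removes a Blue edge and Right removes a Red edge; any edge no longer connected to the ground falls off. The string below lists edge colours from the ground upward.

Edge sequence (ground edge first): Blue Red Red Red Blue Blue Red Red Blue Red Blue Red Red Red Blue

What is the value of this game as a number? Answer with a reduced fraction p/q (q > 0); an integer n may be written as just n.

3235/16384

Recurse on prefixes of the 15-edge string Blue Red Red Red Blue Blue Red Red Blue Red Blue Red Red Red Blue:
g(B) = { 0 | (no moves) } => 1
g(BR) = { 0 | 1 } => 1/2
g(BRR) = { 0 | 1/2; 1 } => 1/4
g(BRRR) = { 0 | 1/4; 1/2; 1 } => 1/8
g(BRRRB) = { 0; 1/8 | 1/4; 1/2; 1 } => 3/16
g(BRRRBB) = { 0; 1/8; 3/16 | 1/4; 1/2; 1 } => 7/32
g(BRRRBBR) = { 0; 1/8; 3/16 | 7/32; 1/4; 1/2; 1 } => 13/64
g(BRRRBBRR) = { 0; 1/8; 3/16 | 13/64; 7/32; 1/4; 1/2; 1 } => 25/128
g(BRRRBBRRB) = { 0; 1/8; 3/16; 25/128 | 13/64; 7/32; 1/4; 1/2; 1 } => 51/256
g(BRRRBBRRBR) = { 0; 1/8; 3/16; 25/128 | 51/256; 13/64; 7/32; 1/4; 1/2; 1 } => 101/512
g(BRRRBBRRBRB) = { 0; 1/8; 3/16; 25/128; 101/512 | 51/256; 13/64; 7/32; 1/4; 1/2; 1 } => 203/1024
g(BRRRBBRRBRBR) = { 0; 1/8; 3/16; 25/128; 101/512 | 203/1024; 51/256; 13/64; 7/32; 1/4; 1/2; 1 } => 405/2048
g(BRRRBBRRBRBRR) = { 0; 1/8; 3/16; 25/128; 101/512 | 405/2048; 203/1024; 51/256; 13/64; 7/32; 1/4; 1/2; 1 } => 809/4096
g(BRRRBBRRBRBRRR) = { 0; 1/8; 3/16; 25/128; 101/512 | 809/4096; 405/2048; 203/1024; 51/256; 13/64; 7/32; 1/4; 1/2; 1 } => 1617/8192
g(BRRRBBRRBRBRRRB) = { 0; 1/8; 3/16; 25/128; 101/512; 1617/8192 | 809/4096; 405/2048; 203/1024; 51/256; 13/64; 7/32; 1/4; 1/2; 1 } => 3235/16384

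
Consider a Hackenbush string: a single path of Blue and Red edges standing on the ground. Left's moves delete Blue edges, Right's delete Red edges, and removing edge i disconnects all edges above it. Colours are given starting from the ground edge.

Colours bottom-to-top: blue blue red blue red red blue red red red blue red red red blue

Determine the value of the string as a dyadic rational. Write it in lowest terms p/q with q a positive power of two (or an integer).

step 1: add blue to get b; options L={ 0 } R={ · } = 1
step 2: add blue to get bb; options L={ 0, 1 } R={ · } = 2
step 3: add red to get bbr; options L={ 0, 1 } R={ 2 } = 3/2
step 4: add blue to get bbrb; options L={ 0, 1, 3/2 } R={ 2 } = 7/4
step 5: add red to get bbrbr; options L={ 0, 1, 3/2 } R={ 7/4, 2 } = 13/8
step 6: add red to get bbrbrr; options L={ 0, 1, 3/2 } R={ 13/8, 7/4, 2 } = 25/16
step 7: add blue to get bbrbrrb; options L={ 0, 1, 3/2, 25/16 } R={ 13/8, 7/4, 2 } = 51/32
step 8: add red to get bbrbrrbr; options L={ 0, 1, 3/2, 25/16 } R={ 51/32, 13/8, 7/4, 2 } = 101/64
step 9: add red to get bbrbrrbrr; options L={ 0, 1, 3/2, 25/16 } R={ 101/64, 51/32, 13/8, 7/4, 2 } = 201/128
step 10: add red to get bbrbrrbrrr; options L={ 0, 1, 3/2, 25/16 } R={ 201/128, 101/64, 51/32, 13/8, 7/4, 2 } = 401/256
step 11: add blue to get bbrbrrbrrrb; options L={ 0, 1, 3/2, 25/16, 401/256 } R={ 201/128, 101/64, 51/32, 13/8, 7/4, 2 } = 803/512
step 12: add red to get bbrbrrbrrrbr; options L={ 0, 1, 3/2, 25/16, 401/256 } R={ 803/512, 201/128, 101/64, 51/32, 13/8, 7/4, 2 } = 1605/1024
step 13: add red to get bbrbrrbrrrbrr; options L={ 0, 1, 3/2, 25/16, 401/256 } R={ 1605/1024, 803/512, 201/128, 101/64, 51/32, 13/8, 7/4, 2 } = 3209/2048
step 14: add red to get bbrbrrbrrrbrrr; options L={ 0, 1, 3/2, 25/16, 401/256 } R={ 3209/2048, 1605/1024, 803/512, 201/128, 101/64, 51/32, 13/8, 7/4, 2 } = 6417/4096
step 15: add blue to get bbrbrrbrrrbrrrb; options L={ 0, 1, 3/2, 25/16, 401/256, 6417/4096 } R={ 3209/2048, 1605/1024, 803/512, 201/128, 101/64, 51/32, 13/8, 7/4, 2 } = 12835/8192

12835/8192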